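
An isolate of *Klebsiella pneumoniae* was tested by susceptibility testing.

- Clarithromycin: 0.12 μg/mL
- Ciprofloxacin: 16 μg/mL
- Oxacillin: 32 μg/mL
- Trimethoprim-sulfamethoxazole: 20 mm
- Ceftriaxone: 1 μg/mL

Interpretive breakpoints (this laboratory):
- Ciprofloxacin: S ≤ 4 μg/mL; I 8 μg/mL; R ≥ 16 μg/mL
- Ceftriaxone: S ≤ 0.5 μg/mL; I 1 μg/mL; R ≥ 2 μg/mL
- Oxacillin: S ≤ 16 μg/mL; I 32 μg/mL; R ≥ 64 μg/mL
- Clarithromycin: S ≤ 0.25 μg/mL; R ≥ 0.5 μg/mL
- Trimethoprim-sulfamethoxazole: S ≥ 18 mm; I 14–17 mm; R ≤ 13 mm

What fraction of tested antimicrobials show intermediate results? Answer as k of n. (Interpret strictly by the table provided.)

2 of 5

Clarithromycin 0.12 μg/mL: ≤ 0.25 μg/mL ⇒ S
Ciprofloxacin (16 μg/mL) ≥ 16 μg/mL → R
Oxacillin (32 μg/mL) = 32 μg/mL ⇒ I
Trimethoprim-sulfamethoxazole 20 mm: ≥ 18 mm ⇒ S
Ceftriaxone: 1 μg/mL is = 1 μg/mL → Intermediate
Intermediate: 2/5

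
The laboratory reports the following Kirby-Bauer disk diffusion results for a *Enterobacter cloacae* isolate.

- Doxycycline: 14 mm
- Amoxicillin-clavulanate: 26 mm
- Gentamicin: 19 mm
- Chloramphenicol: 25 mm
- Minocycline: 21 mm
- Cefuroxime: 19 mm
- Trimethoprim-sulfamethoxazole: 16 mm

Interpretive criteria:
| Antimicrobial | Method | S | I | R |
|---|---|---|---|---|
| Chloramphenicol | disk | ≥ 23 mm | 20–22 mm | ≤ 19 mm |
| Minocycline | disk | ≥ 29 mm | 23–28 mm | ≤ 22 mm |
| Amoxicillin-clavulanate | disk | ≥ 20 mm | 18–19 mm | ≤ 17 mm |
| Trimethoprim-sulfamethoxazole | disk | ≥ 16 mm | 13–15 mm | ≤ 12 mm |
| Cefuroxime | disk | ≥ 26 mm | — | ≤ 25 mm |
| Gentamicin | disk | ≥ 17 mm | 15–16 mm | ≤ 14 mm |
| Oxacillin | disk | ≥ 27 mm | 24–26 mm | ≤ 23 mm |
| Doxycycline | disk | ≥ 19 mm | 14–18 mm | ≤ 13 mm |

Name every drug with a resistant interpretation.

minocycline, cefuroxime

Doxycycline: 14 mm is in 14–18 mm → Intermediate
Amoxicillin-clavulanate: 26 mm is ≥ 20 mm — S
Gentamicin (19 mm) ≥ 17 mm — S
Chloramphenicol (25 mm) ≥ 23 mm → Susceptible
Minocycline (21 mm) ≤ 22 mm — R
Cefuroxime 19 mm: ≤ 25 mm — Resistant
Trimethoprim-sulfamethoxazole: 16 mm is ≥ 16 mm ⇒ susceptible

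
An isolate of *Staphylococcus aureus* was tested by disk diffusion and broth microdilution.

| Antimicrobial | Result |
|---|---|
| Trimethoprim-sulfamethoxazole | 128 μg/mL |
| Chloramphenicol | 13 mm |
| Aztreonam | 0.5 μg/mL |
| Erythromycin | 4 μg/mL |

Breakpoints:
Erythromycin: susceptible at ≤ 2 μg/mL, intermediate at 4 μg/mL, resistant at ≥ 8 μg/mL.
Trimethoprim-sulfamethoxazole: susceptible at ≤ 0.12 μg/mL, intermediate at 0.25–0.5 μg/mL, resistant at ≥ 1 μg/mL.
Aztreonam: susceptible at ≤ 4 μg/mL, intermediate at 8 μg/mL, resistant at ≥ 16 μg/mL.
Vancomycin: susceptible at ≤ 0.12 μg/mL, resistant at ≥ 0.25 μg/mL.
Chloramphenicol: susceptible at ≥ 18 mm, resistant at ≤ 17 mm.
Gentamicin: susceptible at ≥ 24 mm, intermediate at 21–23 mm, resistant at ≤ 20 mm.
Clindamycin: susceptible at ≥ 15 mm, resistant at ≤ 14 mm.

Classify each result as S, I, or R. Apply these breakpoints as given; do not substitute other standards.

Trimethoprim-sulfamethoxazole: 128 μg/mL is ≥ 1 μg/mL — resistant
Chloramphenicol 13 mm: ≤ 17 mm → Resistant
Aztreonam (0.5 μg/mL) ≤ 4 μg/mL → susceptible
Erythromycin 4 μg/mL: = 4 μg/mL — I

R, R, S, I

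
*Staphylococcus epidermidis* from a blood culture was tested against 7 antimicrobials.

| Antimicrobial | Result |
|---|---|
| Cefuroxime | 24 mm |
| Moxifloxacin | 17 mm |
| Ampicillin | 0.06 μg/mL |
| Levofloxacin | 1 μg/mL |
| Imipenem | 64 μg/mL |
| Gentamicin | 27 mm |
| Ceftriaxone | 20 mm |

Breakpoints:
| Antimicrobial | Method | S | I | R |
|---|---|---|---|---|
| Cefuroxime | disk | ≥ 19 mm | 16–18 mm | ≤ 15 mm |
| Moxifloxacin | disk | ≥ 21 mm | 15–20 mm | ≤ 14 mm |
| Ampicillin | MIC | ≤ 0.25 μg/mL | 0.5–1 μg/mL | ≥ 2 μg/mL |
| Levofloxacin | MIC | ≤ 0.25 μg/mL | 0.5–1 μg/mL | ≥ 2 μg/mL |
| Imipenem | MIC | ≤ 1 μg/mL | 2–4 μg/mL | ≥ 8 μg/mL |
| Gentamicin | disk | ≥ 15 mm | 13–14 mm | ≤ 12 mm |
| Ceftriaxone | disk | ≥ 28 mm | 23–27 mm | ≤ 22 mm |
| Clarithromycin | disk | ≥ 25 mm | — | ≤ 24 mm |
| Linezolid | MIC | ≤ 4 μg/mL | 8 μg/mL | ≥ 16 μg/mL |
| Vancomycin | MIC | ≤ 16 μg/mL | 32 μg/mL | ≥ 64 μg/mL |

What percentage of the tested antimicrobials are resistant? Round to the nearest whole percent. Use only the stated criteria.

Cefuroxime (24 mm) ≥ 19 mm ⇒ susceptible
Moxifloxacin: 17 mm is in 15–20 mm ⇒ Intermediate
Ampicillin 0.06 μg/mL: ≤ 0.25 μg/mL ⇒ susceptible
Levofloxacin (1 μg/mL) in 0.5–1 μg/mL ⇒ Intermediate
Imipenem (64 μg/mL) ≥ 8 μg/mL — Resistant
Gentamicin (27 mm) ≥ 15 mm — susceptible
Ceftriaxone (20 mm) ≤ 22 mm ⇒ Resistant
Resistant: 2/7

29%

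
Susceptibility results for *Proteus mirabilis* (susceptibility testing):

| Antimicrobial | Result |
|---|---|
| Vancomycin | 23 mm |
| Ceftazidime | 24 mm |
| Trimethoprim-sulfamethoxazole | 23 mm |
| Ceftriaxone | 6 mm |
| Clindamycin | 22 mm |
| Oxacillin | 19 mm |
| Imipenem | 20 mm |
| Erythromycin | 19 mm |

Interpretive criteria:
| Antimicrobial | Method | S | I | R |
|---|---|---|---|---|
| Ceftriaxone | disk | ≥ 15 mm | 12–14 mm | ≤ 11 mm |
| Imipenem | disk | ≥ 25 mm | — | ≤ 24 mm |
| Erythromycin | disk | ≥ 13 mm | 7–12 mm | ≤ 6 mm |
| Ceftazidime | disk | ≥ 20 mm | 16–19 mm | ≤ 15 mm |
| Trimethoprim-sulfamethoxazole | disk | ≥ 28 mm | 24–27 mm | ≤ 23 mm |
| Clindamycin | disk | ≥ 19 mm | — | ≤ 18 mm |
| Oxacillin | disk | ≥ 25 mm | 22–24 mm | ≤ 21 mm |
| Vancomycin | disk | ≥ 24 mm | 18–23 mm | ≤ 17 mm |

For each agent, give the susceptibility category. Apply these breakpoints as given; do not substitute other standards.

I, S, R, R, S, R, R, S

Vancomycin: 23 mm is in 18–23 mm ⇒ I
Ceftazidime (24 mm) ≥ 20 mm — Susceptible
Trimethoprim-sulfamethoxazole 23 mm: ≤ 23 mm — Resistant
Ceftriaxone 6 mm: ≤ 11 mm → R
Clindamycin: 22 mm is ≥ 19 mm — Susceptible
Oxacillin 19 mm: ≤ 21 mm → resistant
Imipenem: 20 mm is ≤ 24 mm — Resistant
Erythromycin 19 mm: ≥ 13 mm ⇒ susceptible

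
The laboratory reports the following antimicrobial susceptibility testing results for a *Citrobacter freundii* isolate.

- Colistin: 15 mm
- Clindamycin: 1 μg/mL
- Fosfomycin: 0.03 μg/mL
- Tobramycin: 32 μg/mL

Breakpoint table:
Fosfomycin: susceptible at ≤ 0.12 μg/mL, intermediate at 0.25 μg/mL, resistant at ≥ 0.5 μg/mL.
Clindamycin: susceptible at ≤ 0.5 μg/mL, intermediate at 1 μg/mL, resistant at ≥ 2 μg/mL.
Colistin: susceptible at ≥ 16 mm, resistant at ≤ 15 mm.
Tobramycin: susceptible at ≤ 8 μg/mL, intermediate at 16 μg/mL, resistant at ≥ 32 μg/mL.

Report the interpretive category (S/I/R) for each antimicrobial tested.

R, I, S, R

Colistin (15 mm) ≤ 15 mm → R
Clindamycin (1 μg/mL) = 1 μg/mL — intermediate
Fosfomycin: 0.03 μg/mL is ≤ 0.12 μg/mL ⇒ S
Tobramycin: 32 μg/mL is ≥ 32 μg/mL ⇒ R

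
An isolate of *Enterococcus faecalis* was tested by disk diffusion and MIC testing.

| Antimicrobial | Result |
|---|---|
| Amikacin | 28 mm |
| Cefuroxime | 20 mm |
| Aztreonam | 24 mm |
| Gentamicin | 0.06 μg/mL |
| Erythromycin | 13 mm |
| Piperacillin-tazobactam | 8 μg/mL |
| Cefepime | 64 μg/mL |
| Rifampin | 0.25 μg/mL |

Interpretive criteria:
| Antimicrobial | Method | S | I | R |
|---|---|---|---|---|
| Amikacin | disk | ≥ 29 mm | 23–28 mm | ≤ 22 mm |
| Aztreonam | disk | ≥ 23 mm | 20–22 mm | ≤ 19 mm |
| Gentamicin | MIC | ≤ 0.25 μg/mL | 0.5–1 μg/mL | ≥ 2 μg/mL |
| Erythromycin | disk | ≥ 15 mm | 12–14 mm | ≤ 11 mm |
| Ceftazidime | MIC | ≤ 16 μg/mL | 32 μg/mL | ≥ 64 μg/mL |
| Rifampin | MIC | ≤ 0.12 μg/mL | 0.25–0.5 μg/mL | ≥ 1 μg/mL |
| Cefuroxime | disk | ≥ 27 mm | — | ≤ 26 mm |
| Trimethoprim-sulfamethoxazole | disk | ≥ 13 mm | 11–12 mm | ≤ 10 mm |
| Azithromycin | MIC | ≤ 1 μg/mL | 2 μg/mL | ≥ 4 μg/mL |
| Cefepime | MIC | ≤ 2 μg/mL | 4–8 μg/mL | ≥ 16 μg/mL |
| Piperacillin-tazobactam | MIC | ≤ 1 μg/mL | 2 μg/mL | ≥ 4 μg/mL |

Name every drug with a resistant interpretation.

cefuroxime, piperacillin-tazobactam, cefepime

Amikacin (28 mm) in 23–28 mm ⇒ I
Cefuroxime (20 mm) ≤ 26 mm ⇒ R
Aztreonam: 24 mm is ≥ 23 mm ⇒ Susceptible
Gentamicin (0.06 μg/mL) ≤ 0.25 μg/mL → Susceptible
Erythromycin: 13 mm is in 12–14 mm — I
Piperacillin-tazobactam: 8 μg/mL is ≥ 4 μg/mL — Resistant
Cefepime: 64 μg/mL is ≥ 16 μg/mL — R
Rifampin (0.25 μg/mL) in 0.25–0.5 μg/mL ⇒ I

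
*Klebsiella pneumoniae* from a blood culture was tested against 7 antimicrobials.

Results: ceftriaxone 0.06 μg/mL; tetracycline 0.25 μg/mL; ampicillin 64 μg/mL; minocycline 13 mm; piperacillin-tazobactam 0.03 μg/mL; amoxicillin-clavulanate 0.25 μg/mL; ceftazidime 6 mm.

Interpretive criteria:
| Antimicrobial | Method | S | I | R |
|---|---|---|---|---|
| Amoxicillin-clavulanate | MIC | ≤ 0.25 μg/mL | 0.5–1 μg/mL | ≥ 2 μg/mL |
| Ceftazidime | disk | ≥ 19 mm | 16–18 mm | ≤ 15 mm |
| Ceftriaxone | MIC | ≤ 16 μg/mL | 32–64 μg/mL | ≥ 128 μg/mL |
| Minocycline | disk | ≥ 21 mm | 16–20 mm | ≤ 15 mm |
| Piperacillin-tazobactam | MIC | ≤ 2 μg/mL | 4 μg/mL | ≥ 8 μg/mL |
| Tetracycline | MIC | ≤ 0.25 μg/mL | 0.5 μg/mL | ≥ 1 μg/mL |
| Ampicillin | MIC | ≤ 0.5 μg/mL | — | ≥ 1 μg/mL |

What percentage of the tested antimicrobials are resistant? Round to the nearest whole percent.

43%

Ceftriaxone (0.06 μg/mL) ≤ 16 μg/mL ⇒ S
Tetracycline (0.25 μg/mL) ≤ 0.25 μg/mL → Susceptible
Ampicillin: 64 μg/mL is ≥ 1 μg/mL — resistant
Minocycline 13 mm: ≤ 15 mm ⇒ R
Piperacillin-tazobactam 0.03 μg/mL: ≤ 2 μg/mL ⇒ susceptible
Amoxicillin-clavulanate 0.25 μg/mL: ≤ 0.25 μg/mL ⇒ S
Ceftazidime (6 mm) ≤ 15 mm ⇒ Resistant
Resistant: 3/7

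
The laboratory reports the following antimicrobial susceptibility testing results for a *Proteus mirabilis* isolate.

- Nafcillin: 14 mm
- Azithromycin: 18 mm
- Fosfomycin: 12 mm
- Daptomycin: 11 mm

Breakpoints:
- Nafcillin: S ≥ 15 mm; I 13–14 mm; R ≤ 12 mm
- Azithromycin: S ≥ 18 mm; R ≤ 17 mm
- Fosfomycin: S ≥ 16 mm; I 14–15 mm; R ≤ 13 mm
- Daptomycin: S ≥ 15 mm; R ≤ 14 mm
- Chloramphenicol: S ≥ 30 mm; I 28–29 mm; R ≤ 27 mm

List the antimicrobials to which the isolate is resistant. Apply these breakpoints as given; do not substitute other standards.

Nafcillin 14 mm: in 13–14 mm — intermediate
Azithromycin (18 mm) ≥ 18 mm ⇒ S
Fosfomycin 12 mm: ≤ 13 mm ⇒ R
Daptomycin 11 mm: ≤ 14 mm ⇒ R

fosfomycin, daptomycin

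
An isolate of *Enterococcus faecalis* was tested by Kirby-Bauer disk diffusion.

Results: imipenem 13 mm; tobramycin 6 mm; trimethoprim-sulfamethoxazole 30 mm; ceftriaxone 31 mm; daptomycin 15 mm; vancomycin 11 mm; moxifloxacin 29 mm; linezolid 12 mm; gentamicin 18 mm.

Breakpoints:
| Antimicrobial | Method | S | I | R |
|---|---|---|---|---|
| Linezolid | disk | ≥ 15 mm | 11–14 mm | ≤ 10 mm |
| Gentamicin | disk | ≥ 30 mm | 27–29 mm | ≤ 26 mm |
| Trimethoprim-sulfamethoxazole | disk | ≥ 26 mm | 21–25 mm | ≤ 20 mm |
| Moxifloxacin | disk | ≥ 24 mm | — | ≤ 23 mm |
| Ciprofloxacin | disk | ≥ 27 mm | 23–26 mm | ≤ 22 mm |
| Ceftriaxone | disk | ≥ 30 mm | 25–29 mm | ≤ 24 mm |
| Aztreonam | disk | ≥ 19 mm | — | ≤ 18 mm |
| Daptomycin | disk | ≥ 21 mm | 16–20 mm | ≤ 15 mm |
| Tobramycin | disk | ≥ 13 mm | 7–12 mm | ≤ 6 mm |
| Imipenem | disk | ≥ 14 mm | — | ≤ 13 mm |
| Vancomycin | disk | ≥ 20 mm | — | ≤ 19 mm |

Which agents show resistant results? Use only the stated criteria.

imipenem, tobramycin, daptomycin, vancomycin, gentamicin

Imipenem 13 mm: ≤ 13 mm → resistant
Tobramycin: 6 mm is ≤ 6 mm ⇒ Resistant
Trimethoprim-sulfamethoxazole (30 mm) ≥ 26 mm — S
Ceftriaxone: 31 mm is ≥ 30 mm → susceptible
Daptomycin: 15 mm is ≤ 15 mm — Resistant
Vancomycin 11 mm: ≤ 19 mm — resistant
Moxifloxacin 29 mm: ≥ 24 mm — susceptible
Linezolid: 12 mm is in 11–14 mm → intermediate
Gentamicin 18 mm: ≤ 26 mm ⇒ resistant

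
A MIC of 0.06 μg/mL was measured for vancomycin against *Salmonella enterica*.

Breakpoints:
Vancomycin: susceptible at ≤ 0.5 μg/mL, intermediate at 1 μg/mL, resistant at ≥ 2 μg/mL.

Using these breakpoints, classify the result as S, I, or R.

Susceptible

Vancomycin (0.06 μg/mL) ≤ 0.5 μg/mL — susceptible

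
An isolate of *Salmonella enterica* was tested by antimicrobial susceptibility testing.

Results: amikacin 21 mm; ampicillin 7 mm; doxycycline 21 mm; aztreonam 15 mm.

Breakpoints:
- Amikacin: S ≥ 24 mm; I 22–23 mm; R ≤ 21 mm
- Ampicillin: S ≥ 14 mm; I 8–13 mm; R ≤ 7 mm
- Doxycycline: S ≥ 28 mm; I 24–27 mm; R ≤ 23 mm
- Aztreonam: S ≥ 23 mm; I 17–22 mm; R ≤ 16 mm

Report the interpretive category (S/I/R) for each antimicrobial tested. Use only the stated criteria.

Amikacin (21 mm) ≤ 21 mm — Resistant
Ampicillin 7 mm: ≤ 7 mm ⇒ R
Doxycycline (21 mm) ≤ 23 mm — resistant
Aztreonam (15 mm) ≤ 16 mm → Resistant

R, R, R, R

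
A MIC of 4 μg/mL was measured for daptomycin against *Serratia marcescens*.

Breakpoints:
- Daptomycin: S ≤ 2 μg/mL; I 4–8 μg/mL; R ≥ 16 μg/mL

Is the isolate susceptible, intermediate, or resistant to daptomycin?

Daptomycin: 4 μg/mL is in 4–8 μg/mL → I

Intermediate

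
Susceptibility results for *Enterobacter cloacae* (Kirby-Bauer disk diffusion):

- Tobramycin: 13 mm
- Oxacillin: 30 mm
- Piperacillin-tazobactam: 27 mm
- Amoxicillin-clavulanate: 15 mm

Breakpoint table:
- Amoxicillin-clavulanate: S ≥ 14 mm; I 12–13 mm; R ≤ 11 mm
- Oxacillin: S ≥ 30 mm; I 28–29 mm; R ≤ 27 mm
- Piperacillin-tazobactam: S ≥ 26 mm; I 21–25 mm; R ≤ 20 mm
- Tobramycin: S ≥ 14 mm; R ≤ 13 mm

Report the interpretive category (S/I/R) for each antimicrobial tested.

R, S, S, S

Tobramycin 13 mm: ≤ 13 mm → Resistant
Oxacillin 30 mm: ≥ 30 mm — susceptible
Piperacillin-tazobactam 27 mm: ≥ 26 mm → S
Amoxicillin-clavulanate (15 mm) ≥ 14 mm → Susceptible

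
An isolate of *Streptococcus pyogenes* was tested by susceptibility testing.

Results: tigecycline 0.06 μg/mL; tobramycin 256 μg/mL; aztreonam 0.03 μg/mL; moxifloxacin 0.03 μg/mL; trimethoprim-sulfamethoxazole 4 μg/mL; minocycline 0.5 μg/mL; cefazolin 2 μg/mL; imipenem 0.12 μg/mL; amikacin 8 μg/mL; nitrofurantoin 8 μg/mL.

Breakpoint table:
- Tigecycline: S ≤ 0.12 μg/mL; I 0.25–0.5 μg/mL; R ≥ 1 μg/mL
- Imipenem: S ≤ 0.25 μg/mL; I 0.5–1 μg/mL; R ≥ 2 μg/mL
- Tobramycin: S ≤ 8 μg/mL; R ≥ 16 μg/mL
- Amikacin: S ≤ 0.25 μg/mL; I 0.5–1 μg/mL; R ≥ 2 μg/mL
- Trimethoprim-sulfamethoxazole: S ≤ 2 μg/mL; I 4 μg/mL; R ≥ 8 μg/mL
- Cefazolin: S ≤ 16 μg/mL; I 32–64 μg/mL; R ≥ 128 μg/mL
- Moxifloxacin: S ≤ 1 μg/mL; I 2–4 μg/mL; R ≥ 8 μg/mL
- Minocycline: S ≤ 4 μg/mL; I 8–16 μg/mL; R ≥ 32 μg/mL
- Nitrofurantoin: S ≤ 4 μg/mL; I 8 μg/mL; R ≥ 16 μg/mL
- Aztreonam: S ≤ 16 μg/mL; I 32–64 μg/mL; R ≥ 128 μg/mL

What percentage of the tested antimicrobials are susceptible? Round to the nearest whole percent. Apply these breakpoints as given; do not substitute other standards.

Tigecycline: 0.06 μg/mL is ≤ 0.12 μg/mL → S
Tobramycin 256 μg/mL: ≥ 16 μg/mL — Resistant
Aztreonam (0.03 μg/mL) ≤ 16 μg/mL — susceptible
Moxifloxacin 0.03 μg/mL: ≤ 1 μg/mL → Susceptible
Trimethoprim-sulfamethoxazole (4 μg/mL) = 4 μg/mL ⇒ intermediate
Minocycline 0.5 μg/mL: ≤ 4 μg/mL → Susceptible
Cefazolin: 2 μg/mL is ≤ 16 μg/mL — Susceptible
Imipenem: 0.12 μg/mL is ≤ 0.25 μg/mL → Susceptible
Amikacin: 8 μg/mL is ≥ 2 μg/mL — R
Nitrofurantoin: 8 μg/mL is = 8 μg/mL — Intermediate
Susceptible: 6/10

60%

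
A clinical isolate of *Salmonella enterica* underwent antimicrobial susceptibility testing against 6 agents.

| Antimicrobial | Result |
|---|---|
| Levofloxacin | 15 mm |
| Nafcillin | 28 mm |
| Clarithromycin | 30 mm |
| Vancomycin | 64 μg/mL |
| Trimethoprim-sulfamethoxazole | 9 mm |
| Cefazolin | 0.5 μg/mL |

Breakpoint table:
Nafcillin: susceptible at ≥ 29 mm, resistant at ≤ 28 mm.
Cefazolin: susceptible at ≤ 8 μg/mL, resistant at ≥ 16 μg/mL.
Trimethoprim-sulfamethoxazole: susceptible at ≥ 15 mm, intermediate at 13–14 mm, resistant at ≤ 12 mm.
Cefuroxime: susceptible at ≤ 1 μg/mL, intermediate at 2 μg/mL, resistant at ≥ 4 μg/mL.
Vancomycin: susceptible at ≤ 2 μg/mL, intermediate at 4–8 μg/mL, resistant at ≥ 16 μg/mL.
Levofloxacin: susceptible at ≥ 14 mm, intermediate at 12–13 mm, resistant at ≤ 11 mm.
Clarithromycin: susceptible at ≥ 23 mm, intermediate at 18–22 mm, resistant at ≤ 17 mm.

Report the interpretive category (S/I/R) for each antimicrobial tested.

Levofloxacin (15 mm) ≥ 14 mm — S
Nafcillin 28 mm: ≤ 28 mm — Resistant
Clarithromycin: 30 mm is ≥ 23 mm — Susceptible
Vancomycin (64 μg/mL) ≥ 16 μg/mL — Resistant
Trimethoprim-sulfamethoxazole: 9 mm is ≤ 12 mm ⇒ Resistant
Cefazolin (0.5 μg/mL) ≤ 8 μg/mL — susceptible

S, R, S, R, R, S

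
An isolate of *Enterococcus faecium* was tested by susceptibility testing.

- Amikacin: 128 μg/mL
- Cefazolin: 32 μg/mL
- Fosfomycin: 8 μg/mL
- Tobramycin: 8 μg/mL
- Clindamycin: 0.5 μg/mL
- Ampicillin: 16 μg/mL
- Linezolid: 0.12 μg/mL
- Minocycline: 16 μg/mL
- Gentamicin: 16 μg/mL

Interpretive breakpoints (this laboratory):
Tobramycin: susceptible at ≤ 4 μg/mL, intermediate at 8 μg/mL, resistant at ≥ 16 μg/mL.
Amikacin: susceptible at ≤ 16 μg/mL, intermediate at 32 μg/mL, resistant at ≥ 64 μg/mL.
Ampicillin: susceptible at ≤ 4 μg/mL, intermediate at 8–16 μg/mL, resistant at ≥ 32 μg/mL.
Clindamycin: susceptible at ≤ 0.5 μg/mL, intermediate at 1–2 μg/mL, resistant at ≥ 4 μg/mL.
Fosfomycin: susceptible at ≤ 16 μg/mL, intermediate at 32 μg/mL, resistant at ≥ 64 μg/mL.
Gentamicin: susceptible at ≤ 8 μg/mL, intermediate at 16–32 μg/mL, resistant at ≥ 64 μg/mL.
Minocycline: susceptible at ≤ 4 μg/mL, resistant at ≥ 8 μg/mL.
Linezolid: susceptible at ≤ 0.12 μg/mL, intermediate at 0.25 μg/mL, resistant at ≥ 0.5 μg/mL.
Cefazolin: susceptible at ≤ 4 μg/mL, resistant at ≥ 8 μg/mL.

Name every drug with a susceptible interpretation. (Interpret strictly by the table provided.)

fosfomycin, clindamycin, linezolid

Amikacin 128 μg/mL: ≥ 64 μg/mL ⇒ R
Cefazolin (32 μg/mL) ≥ 8 μg/mL — R
Fosfomycin (8 μg/mL) ≤ 16 μg/mL → susceptible
Tobramycin: 8 μg/mL is = 8 μg/mL → intermediate
Clindamycin: 0.5 μg/mL is ≤ 0.5 μg/mL ⇒ Susceptible
Ampicillin: 16 μg/mL is in 8–16 μg/mL ⇒ Intermediate
Linezolid 0.12 μg/mL: ≤ 0.12 μg/mL → susceptible
Minocycline: 16 μg/mL is ≥ 8 μg/mL ⇒ R
Gentamicin: 16 μg/mL is in 16–32 μg/mL → Intermediate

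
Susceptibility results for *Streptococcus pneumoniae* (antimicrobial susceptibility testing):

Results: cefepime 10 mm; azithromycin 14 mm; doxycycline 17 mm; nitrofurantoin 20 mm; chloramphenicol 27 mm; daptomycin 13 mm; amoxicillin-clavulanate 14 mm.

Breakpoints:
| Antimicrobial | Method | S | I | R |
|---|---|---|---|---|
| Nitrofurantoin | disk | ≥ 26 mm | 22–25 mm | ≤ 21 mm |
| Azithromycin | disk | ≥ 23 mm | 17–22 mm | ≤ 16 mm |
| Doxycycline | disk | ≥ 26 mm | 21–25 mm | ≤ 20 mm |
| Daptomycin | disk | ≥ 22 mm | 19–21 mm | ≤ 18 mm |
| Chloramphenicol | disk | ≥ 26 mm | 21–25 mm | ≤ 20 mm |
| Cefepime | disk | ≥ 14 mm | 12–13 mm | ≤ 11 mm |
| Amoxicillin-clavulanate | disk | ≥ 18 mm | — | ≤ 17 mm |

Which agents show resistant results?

Cefepime 10 mm: ≤ 11 mm ⇒ Resistant
Azithromycin 14 mm: ≤ 16 mm → Resistant
Doxycycline: 17 mm is ≤ 20 mm — R
Nitrofurantoin 20 mm: ≤ 21 mm → Resistant
Chloramphenicol (27 mm) ≥ 26 mm ⇒ susceptible
Daptomycin (13 mm) ≤ 18 mm → Resistant
Amoxicillin-clavulanate (14 mm) ≤ 17 mm — Resistant

cefepime, azithromycin, doxycycline, nitrofurantoin, daptomycin, amoxicillin-clavulanate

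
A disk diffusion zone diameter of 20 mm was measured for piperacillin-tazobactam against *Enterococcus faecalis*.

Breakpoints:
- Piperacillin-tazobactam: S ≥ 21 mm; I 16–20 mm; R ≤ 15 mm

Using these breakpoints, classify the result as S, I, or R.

I

Piperacillin-tazobactam: 20 mm is in 16–20 mm — intermediate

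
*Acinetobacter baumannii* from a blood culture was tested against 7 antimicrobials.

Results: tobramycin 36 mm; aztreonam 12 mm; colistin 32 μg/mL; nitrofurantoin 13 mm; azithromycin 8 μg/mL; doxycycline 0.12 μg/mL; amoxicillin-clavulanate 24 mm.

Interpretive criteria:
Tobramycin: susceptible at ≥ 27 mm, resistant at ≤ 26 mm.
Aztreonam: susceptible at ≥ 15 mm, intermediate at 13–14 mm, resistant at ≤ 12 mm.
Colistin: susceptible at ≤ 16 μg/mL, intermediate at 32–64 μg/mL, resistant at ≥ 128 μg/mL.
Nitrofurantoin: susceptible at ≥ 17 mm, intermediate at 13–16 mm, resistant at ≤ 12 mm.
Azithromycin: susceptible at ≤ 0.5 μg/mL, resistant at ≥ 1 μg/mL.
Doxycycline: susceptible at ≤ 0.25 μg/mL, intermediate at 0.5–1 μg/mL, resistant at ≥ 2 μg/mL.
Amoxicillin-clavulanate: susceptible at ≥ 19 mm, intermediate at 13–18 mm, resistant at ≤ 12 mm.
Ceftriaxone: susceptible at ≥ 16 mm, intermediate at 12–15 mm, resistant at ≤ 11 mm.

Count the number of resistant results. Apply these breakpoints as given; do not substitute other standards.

2

Tobramycin: 36 mm is ≥ 27 mm ⇒ S
Aztreonam (12 mm) ≤ 12 mm → R
Colistin (32 μg/mL) in 32–64 μg/mL ⇒ Intermediate
Nitrofurantoin 13 mm: in 13–16 mm — intermediate
Azithromycin (8 μg/mL) ≥ 1 μg/mL ⇒ Resistant
Doxycycline 0.12 μg/mL: ≤ 0.25 μg/mL → S
Amoxicillin-clavulanate 24 mm: ≥ 19 mm ⇒ S
Resistant: 2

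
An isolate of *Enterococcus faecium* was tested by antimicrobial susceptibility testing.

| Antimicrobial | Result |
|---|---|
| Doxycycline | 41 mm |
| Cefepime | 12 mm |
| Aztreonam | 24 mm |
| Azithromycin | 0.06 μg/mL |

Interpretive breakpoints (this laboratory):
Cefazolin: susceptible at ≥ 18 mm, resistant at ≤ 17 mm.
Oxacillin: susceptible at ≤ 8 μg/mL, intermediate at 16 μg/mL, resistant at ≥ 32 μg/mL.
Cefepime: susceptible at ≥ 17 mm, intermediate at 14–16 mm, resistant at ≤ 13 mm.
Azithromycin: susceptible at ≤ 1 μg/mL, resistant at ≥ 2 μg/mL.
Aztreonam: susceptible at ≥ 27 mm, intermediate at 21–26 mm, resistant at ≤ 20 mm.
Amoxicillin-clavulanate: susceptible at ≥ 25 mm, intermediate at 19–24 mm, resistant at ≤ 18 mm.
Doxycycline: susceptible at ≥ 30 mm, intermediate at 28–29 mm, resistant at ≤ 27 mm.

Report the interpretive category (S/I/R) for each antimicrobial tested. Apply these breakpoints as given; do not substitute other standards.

Doxycycline: 41 mm is ≥ 30 mm ⇒ Susceptible
Cefepime 12 mm: ≤ 13 mm — R
Aztreonam (24 mm) in 21–26 mm ⇒ Intermediate
Azithromycin (0.06 μg/mL) ≤ 1 μg/mL → Susceptible

S, R, I, S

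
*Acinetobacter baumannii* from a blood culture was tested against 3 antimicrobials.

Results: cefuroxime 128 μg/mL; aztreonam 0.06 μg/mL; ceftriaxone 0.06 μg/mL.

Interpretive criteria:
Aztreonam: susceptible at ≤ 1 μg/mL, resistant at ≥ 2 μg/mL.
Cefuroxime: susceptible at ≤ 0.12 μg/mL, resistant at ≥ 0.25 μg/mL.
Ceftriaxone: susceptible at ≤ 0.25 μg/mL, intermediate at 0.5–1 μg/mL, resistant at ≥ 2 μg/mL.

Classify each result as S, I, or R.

Cefuroxime 128 μg/mL: ≥ 0.25 μg/mL — Resistant
Aztreonam: 0.06 μg/mL is ≤ 1 μg/mL → susceptible
Ceftriaxone: 0.06 μg/mL is ≤ 0.25 μg/mL ⇒ Susceptible

R, S, S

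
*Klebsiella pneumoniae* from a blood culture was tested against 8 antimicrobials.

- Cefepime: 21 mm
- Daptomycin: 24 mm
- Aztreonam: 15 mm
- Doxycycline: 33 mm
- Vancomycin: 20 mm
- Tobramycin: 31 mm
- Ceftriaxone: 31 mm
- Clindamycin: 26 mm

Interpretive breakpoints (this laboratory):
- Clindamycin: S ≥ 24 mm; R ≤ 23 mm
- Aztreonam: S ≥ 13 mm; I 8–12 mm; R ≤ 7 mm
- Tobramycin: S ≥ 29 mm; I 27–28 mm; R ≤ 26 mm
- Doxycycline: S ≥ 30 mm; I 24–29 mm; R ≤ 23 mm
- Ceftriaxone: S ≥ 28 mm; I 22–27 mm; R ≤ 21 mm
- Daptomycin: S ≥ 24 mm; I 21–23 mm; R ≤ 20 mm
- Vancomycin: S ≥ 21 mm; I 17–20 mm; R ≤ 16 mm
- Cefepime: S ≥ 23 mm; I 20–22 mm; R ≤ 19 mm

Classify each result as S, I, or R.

Cefepime (21 mm) in 20–22 mm → Intermediate
Daptomycin: 24 mm is ≥ 24 mm ⇒ Susceptible
Aztreonam: 15 mm is ≥ 13 mm → S
Doxycycline 33 mm: ≥ 30 mm ⇒ S
Vancomycin: 20 mm is in 17–20 mm — Intermediate
Tobramycin 31 mm: ≥ 29 mm — S
Ceftriaxone: 31 mm is ≥ 28 mm → Susceptible
Clindamycin 26 mm: ≥ 24 mm — susceptible

I, S, S, S, I, S, S, S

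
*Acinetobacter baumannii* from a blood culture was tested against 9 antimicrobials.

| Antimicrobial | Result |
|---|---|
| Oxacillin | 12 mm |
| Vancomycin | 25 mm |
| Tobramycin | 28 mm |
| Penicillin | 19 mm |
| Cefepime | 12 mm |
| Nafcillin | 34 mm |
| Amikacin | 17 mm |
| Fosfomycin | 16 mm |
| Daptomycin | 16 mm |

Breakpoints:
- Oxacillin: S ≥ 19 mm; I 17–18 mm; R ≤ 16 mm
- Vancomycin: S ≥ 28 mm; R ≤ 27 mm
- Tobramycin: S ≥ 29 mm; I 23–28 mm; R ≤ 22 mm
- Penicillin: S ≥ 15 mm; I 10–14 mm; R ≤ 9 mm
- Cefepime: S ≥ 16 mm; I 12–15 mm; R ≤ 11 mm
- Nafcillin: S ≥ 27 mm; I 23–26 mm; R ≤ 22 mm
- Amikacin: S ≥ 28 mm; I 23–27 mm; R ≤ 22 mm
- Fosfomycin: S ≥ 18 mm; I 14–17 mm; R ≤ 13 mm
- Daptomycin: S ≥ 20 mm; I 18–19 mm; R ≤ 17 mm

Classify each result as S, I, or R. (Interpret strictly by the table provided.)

R, R, I, S, I, S, R, I, R

Oxacillin: 12 mm is ≤ 16 mm → R
Vancomycin (25 mm) ≤ 27 mm → R
Tobramycin: 28 mm is in 23–28 mm — intermediate
Penicillin (19 mm) ≥ 15 mm → S
Cefepime 12 mm: in 12–15 mm — I
Nafcillin (34 mm) ≥ 27 mm — S
Amikacin: 17 mm is ≤ 22 mm ⇒ Resistant
Fosfomycin: 16 mm is in 14–17 mm — Intermediate
Daptomycin 16 mm: ≤ 17 mm → Resistant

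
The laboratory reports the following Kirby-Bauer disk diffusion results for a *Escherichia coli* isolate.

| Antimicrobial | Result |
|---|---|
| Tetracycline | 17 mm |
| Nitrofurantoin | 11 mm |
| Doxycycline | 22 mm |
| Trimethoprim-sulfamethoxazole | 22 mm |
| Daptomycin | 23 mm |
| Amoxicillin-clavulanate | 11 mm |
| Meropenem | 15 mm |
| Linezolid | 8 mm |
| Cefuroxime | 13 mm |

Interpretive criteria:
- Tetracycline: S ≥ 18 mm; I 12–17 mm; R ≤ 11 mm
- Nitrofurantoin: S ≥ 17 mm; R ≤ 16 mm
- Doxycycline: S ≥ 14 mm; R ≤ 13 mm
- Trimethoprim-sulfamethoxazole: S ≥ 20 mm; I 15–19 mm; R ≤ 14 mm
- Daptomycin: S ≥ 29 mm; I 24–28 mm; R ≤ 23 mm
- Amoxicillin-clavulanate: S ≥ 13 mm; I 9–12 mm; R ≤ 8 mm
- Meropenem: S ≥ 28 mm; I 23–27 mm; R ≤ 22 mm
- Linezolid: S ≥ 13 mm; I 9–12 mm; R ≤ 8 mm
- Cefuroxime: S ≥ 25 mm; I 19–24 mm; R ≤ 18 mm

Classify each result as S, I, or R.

I, R, S, S, R, I, R, R, R

Tetracycline: 17 mm is in 12–17 mm → intermediate
Nitrofurantoin (11 mm) ≤ 16 mm → R
Doxycycline 22 mm: ≥ 14 mm → susceptible
Trimethoprim-sulfamethoxazole: 22 mm is ≥ 20 mm — susceptible
Daptomycin 23 mm: ≤ 23 mm ⇒ Resistant
Amoxicillin-clavulanate: 11 mm is in 9–12 mm — Intermediate
Meropenem (15 mm) ≤ 22 mm — resistant
Linezolid (8 mm) ≤ 8 mm ⇒ R
Cefuroxime (13 mm) ≤ 18 mm — resistant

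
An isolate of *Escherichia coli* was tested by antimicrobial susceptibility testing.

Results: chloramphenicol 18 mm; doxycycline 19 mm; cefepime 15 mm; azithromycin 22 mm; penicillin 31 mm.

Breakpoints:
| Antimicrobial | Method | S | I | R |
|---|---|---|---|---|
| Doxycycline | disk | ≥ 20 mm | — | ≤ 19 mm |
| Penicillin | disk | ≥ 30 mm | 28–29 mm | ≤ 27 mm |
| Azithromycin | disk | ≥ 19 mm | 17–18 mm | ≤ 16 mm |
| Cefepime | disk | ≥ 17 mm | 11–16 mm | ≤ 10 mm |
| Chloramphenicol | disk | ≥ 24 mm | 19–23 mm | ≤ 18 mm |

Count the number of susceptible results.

Chloramphenicol: 18 mm is ≤ 18 mm ⇒ R
Doxycycline: 19 mm is ≤ 19 mm → resistant
Cefepime (15 mm) in 11–16 mm ⇒ Intermediate
Azithromycin: 22 mm is ≥ 19 mm → Susceptible
Penicillin 31 mm: ≥ 30 mm ⇒ Susceptible
Susceptible: 2

2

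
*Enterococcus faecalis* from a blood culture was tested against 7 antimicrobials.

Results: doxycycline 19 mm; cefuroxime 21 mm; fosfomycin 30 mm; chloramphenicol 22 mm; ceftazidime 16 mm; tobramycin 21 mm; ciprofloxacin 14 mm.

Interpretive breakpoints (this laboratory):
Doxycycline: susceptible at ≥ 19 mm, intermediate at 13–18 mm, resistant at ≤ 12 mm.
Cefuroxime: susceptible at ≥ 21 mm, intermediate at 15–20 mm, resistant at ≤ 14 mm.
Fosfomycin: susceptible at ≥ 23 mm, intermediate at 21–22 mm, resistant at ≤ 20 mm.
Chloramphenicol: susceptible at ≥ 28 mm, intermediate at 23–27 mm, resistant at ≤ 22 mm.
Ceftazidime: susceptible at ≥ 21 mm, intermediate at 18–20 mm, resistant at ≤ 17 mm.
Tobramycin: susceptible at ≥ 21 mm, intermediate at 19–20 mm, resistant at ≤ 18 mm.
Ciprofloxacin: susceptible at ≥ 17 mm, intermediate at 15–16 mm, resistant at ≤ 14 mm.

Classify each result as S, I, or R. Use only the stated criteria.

S, S, S, R, R, S, R

Doxycycline 19 mm: ≥ 19 mm ⇒ susceptible
Cefuroxime 21 mm: ≥ 21 mm → Susceptible
Fosfomycin (30 mm) ≥ 23 mm → susceptible
Chloramphenicol (22 mm) ≤ 22 mm — R
Ceftazidime 16 mm: ≤ 17 mm — R
Tobramycin (21 mm) ≥ 21 mm ⇒ susceptible
Ciprofloxacin (14 mm) ≤ 14 mm — R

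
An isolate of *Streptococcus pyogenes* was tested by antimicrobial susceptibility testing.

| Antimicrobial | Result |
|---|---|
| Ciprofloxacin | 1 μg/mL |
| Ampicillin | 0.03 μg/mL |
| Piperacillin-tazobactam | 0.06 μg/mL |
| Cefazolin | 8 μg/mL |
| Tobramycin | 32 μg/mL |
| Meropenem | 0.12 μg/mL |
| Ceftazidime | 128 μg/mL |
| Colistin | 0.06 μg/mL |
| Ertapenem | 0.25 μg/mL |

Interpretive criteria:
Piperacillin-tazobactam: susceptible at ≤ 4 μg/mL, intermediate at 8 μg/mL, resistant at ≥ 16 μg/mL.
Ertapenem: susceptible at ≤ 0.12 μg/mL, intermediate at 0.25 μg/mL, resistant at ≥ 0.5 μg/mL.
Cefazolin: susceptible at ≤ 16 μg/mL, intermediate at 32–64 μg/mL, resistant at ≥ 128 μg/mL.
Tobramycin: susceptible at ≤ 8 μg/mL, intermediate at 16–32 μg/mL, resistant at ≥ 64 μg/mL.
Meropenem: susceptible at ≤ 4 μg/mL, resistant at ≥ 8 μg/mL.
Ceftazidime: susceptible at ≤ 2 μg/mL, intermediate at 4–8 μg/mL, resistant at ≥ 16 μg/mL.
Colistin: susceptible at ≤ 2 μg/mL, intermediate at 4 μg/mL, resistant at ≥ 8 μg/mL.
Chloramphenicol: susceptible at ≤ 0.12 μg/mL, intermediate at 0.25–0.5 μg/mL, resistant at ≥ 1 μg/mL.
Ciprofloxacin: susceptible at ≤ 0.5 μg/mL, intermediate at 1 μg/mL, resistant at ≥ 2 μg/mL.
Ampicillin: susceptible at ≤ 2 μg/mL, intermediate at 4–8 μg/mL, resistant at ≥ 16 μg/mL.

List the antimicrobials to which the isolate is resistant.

Ciprofloxacin (1 μg/mL) = 1 μg/mL — I
Ampicillin (0.03 μg/mL) ≤ 2 μg/mL — susceptible
Piperacillin-tazobactam: 0.06 μg/mL is ≤ 4 μg/mL — susceptible
Cefazolin (8 μg/mL) ≤ 16 μg/mL → susceptible
Tobramycin: 32 μg/mL is in 16–32 μg/mL ⇒ Intermediate
Meropenem: 0.12 μg/mL is ≤ 4 μg/mL → S
Ceftazidime 128 μg/mL: ≥ 16 μg/mL → resistant
Colistin 0.06 μg/mL: ≤ 2 μg/mL ⇒ S
Ertapenem 0.25 μg/mL: = 0.25 μg/mL — I

ceftazidime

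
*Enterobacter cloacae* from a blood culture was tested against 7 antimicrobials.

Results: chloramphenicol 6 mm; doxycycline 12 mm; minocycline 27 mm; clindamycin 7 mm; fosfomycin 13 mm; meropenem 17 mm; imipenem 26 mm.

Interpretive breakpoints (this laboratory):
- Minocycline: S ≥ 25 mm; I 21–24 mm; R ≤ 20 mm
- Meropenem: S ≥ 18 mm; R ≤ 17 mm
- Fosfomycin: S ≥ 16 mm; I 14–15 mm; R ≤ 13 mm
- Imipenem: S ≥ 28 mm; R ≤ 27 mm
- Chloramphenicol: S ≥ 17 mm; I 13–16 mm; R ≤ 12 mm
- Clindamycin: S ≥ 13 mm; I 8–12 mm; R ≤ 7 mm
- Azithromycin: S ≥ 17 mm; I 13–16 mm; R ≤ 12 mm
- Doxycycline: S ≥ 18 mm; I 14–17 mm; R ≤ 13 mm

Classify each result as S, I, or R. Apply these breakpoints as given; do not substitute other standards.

Chloramphenicol: 6 mm is ≤ 12 mm → resistant
Doxycycline (12 mm) ≤ 13 mm ⇒ R
Minocycline (27 mm) ≥ 25 mm ⇒ susceptible
Clindamycin: 7 mm is ≤ 7 mm → Resistant
Fosfomycin: 13 mm is ≤ 13 mm — resistant
Meropenem (17 mm) ≤ 17 mm ⇒ resistant
Imipenem 26 mm: ≤ 27 mm ⇒ resistant

R, R, S, R, R, R, R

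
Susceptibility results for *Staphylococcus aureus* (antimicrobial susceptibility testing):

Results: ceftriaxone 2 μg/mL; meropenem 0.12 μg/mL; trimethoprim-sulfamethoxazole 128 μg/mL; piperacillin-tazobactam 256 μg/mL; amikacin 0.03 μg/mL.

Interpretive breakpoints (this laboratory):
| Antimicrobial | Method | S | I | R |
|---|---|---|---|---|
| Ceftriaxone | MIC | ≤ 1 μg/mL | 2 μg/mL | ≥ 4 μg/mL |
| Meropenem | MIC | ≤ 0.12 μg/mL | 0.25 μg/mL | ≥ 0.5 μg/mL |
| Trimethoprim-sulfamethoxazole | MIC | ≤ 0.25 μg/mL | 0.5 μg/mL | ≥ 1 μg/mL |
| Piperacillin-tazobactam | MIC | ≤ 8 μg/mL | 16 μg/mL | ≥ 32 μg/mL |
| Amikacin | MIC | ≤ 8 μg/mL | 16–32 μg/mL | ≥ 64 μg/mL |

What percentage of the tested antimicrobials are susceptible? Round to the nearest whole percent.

Ceftriaxone 2 μg/mL: = 2 μg/mL — Intermediate
Meropenem 0.12 μg/mL: ≤ 0.12 μg/mL → Susceptible
Trimethoprim-sulfamethoxazole (128 μg/mL) ≥ 1 μg/mL — Resistant
Piperacillin-tazobactam 256 μg/mL: ≥ 32 μg/mL ⇒ R
Amikacin: 0.03 μg/mL is ≤ 8 μg/mL → S
Susceptible: 2/5

40%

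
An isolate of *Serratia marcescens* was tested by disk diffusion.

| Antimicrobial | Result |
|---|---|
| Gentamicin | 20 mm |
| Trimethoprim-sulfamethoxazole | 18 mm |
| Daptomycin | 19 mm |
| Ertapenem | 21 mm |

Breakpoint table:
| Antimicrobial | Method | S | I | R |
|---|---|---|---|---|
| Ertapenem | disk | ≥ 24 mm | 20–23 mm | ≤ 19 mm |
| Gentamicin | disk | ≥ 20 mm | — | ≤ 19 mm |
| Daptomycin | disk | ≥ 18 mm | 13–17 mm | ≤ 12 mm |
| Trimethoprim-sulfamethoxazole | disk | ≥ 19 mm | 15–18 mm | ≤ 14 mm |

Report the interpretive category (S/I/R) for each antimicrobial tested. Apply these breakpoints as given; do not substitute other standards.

S, I, S, I

Gentamicin: 20 mm is ≥ 20 mm — susceptible
Trimethoprim-sulfamethoxazole (18 mm) in 15–18 mm — intermediate
Daptomycin 19 mm: ≥ 18 mm ⇒ Susceptible
Ertapenem (21 mm) in 20–23 mm — I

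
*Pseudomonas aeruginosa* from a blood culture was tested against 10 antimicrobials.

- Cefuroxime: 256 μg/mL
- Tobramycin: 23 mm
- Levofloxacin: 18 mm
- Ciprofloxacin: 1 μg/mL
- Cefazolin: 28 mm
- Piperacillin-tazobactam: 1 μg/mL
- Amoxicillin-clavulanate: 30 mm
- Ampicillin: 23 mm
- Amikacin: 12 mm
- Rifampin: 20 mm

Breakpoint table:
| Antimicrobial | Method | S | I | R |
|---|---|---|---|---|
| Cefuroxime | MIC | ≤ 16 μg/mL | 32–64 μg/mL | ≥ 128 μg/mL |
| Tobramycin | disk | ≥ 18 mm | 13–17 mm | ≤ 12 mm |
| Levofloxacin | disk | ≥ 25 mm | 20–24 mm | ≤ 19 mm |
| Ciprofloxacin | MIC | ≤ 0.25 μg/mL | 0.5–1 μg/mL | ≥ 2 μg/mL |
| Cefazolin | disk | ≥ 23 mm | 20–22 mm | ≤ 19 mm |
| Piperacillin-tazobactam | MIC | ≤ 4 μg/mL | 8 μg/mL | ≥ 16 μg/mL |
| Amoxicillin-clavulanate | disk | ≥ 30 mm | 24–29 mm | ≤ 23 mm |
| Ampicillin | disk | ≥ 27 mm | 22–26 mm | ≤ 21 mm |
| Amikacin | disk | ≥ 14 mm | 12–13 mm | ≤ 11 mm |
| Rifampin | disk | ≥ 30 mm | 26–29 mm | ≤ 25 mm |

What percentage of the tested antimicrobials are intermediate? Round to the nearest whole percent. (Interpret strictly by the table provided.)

30%

Cefuroxime (256 μg/mL) ≥ 128 μg/mL → R
Tobramycin: 23 mm is ≥ 18 mm ⇒ S
Levofloxacin (18 mm) ≤ 19 mm ⇒ Resistant
Ciprofloxacin 1 μg/mL: in 0.5–1 μg/mL → Intermediate
Cefazolin 28 mm: ≥ 23 mm — Susceptible
Piperacillin-tazobactam 1 μg/mL: ≤ 4 μg/mL ⇒ Susceptible
Amoxicillin-clavulanate 30 mm: ≥ 30 mm → Susceptible
Ampicillin: 23 mm is in 22–26 mm ⇒ intermediate
Amikacin 12 mm: in 12–13 mm → intermediate
Rifampin: 20 mm is ≤ 25 mm → Resistant
Intermediate: 3/10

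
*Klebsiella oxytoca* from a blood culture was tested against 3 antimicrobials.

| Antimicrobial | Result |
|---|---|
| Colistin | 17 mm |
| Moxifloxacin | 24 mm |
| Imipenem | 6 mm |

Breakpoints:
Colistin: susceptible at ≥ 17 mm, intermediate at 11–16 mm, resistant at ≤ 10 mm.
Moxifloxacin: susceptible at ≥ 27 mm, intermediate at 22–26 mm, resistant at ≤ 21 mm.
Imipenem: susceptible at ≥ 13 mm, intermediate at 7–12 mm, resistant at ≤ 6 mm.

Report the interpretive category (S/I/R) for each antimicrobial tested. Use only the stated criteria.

S, I, R

Colistin (17 mm) ≥ 17 mm ⇒ S
Moxifloxacin 24 mm: in 22–26 mm — Intermediate
Imipenem 6 mm: ≤ 6 mm → R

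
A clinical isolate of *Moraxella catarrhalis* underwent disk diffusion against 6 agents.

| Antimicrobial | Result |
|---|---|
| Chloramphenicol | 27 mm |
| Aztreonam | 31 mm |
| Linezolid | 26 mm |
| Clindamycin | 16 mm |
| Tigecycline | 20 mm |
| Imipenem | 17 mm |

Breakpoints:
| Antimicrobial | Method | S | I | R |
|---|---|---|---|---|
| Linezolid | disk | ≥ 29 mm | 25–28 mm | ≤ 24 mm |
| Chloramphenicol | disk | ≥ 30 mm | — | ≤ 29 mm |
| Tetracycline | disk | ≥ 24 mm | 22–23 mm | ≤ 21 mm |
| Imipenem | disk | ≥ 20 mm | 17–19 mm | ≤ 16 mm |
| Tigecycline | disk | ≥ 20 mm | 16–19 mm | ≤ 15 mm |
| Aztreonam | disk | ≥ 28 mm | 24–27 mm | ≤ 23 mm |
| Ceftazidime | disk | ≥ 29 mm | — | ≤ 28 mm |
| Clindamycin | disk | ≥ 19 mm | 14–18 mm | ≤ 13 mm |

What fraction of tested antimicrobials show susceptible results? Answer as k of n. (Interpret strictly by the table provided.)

Chloramphenicol (27 mm) ≤ 29 mm — R
Aztreonam (31 mm) ≥ 28 mm ⇒ susceptible
Linezolid 26 mm: in 25–28 mm ⇒ intermediate
Clindamycin 16 mm: in 14–18 mm ⇒ I
Tigecycline (20 mm) ≥ 20 mm ⇒ susceptible
Imipenem 17 mm: in 17–19 mm → I
Susceptible: 2/6

2 of 6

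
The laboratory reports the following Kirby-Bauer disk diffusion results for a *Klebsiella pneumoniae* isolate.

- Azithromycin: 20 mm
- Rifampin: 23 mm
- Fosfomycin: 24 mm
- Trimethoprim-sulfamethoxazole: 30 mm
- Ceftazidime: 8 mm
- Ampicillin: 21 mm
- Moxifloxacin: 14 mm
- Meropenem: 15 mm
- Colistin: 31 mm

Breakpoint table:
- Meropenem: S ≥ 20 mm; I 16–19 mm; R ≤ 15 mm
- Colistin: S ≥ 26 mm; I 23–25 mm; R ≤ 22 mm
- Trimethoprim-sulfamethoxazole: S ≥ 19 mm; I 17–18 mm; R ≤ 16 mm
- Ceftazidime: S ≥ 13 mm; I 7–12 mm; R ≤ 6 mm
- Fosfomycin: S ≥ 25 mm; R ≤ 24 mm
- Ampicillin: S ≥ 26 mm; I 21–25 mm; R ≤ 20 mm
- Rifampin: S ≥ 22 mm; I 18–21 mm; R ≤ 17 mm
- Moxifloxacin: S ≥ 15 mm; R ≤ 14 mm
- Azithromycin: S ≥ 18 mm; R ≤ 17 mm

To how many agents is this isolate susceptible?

4

Azithromycin (20 mm) ≥ 18 mm — Susceptible
Rifampin 23 mm: ≥ 22 mm — susceptible
Fosfomycin: 24 mm is ≤ 24 mm ⇒ resistant
Trimethoprim-sulfamethoxazole 30 mm: ≥ 19 mm ⇒ Susceptible
Ceftazidime (8 mm) in 7–12 mm → Intermediate
Ampicillin: 21 mm is in 21–25 mm → intermediate
Moxifloxacin: 14 mm is ≤ 14 mm → Resistant
Meropenem: 15 mm is ≤ 15 mm — Resistant
Colistin (31 mm) ≥ 26 mm — susceptible
Susceptible: 4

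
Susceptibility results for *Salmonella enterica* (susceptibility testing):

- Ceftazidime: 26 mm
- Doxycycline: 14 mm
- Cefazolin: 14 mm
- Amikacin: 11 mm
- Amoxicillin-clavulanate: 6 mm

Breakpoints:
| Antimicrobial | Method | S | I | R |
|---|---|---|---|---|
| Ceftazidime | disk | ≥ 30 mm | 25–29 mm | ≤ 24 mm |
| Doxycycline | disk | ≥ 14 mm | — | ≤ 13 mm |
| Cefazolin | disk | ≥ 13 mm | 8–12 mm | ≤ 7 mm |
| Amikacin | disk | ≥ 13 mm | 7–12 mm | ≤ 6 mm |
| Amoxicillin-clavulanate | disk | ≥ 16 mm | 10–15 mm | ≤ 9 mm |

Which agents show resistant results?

amoxicillin-clavulanate

Ceftazidime 26 mm: in 25–29 mm ⇒ intermediate
Doxycycline: 14 mm is ≥ 14 mm ⇒ Susceptible
Cefazolin (14 mm) ≥ 13 mm ⇒ S
Amikacin: 11 mm is in 7–12 mm → intermediate
Amoxicillin-clavulanate 6 mm: ≤ 9 mm — Resistant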